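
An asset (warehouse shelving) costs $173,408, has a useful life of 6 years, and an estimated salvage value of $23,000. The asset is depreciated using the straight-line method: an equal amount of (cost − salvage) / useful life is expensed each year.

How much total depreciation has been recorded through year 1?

Depreciable base = $173,408 − $23,000 = $150,408.
Annual expense = $150,408 / 6 = $25,068.
End of year 1: book value $148,340.
Accumulated through year 1 = $173,408 − $148,340 = $25,068.

$25,068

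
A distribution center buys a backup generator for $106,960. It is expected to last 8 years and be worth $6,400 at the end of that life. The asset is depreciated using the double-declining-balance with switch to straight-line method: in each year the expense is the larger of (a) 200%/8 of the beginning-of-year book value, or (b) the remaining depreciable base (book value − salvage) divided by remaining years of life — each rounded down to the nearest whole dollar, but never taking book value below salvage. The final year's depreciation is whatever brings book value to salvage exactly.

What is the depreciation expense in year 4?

$11,281

Depreciable base = $106,960 − $6,400 = $100,560.
Year 1: DB = ⌊$106,960 × 200%/8⌋ = $26,740; SL = ⌊$100,560/8⌋ = $12,570 → take DB $26,740. Book value $80,220.
Year 2: DB = ⌊$80,220 × 200%/8⌋ = $20,055; SL = ⌊$73,820/7⌋ = $10,545 → take DB $20,055. Book value $60,165.
Year 3: DB = ⌊$60,165 × 200%/8⌋ = $15,041; SL = ⌊$53,765/6⌋ = $8,960 → take DB $15,041. Book value $45,124.
Year 4: DB = ⌊$45,124 × 200%/8⌋ = $11,281; SL = ⌊$38,724/5⌋ = $7,744 → take DB $11,281. Book value $33,843.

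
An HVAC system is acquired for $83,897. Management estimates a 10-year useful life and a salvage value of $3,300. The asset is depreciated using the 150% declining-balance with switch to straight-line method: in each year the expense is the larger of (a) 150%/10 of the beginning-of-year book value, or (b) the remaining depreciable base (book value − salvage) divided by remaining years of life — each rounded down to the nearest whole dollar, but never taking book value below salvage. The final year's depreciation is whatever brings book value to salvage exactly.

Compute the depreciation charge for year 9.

Depreciable base = $83,897 − $3,300 = $80,597.
Year 1: DB = ⌊$83,897 × 150%/10⌋ = $12,584; SL = ⌊$80,597/10⌋ = $8,059 → take DB $12,584. Book value $71,313.
Year 2: DB = ⌊$71,313 × 150%/10⌋ = $10,696; SL = ⌊$68,013/9⌋ = $7,557 → take DB $10,696. Book value $60,617.
Year 3: DB = ⌊$60,617 × 150%/10⌋ = $9,092; SL = ⌊$57,317/8⌋ = $7,164 → take DB $9,092. Book value $51,525.
Year 4: DB = ⌊$51,525 × 150%/10⌋ = $7,728; SL = ⌊$48,225/7⌋ = $6,889 → take DB $7,728. Book value $43,797.
Year 5: DB = ⌊$43,797 × 150%/10⌋ = $6,569; SL = ⌊$40,497/6⌋ = $6,749 → take SL $6,749. Book value $37,048.
Year 6: DB = ⌊$37,048 × 150%/10⌋ = $5,557; SL = ⌊$33,748/5⌋ = $6,749 → take SL $6,749. Book value $30,299.
Year 7: DB = ⌊$30,299 × 150%/10⌋ = $4,544; SL = ⌊$26,999/4⌋ = $6,749 → take SL $6,749. Book value $23,550.
Year 8: DB = ⌊$23,550 × 150%/10⌋ = $3,532; SL = ⌊$20,250/3⌋ = $6,750 → take SL $6,750. Book value $16,800.
Year 9: DB = ⌊$16,800 × 150%/10⌋ = $2,520; SL = ⌊$13,500/2⌋ = $6,750 → take SL $6,750. Book value $10,050.

$6,750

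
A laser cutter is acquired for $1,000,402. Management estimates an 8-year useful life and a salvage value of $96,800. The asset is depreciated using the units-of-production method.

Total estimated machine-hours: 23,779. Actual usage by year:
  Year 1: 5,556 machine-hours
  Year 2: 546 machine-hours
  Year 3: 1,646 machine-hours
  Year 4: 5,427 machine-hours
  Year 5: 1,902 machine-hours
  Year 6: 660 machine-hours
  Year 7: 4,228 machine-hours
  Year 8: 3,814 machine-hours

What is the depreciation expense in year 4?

Depreciable base = $1,000,402 − $96,800 = $903,602.
Rate = $903,602 / 23,779 machine-hours = $38 per machine-hour.
Year 1: 5,556 × $38 = $211,128. Book value $789,274.
Year 2: 546 × $38 = $20,748. Book value $768,526.
Year 3: 1,646 × $38 = $62,548. Book value $705,978.
Year 4: 5,427 × $38 = $206,226. Book value $499,752.

$206,226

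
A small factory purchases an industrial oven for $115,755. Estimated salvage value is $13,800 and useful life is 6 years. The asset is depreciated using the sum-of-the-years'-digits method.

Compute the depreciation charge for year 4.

Depreciable base = $115,755 − $13,800 = $101,955.
Sum of the years' digits = 6+5+4+3+2+1 = 21.
Year 1: $101,955 × 6/21 = $29,130. Book value $86,625.
Year 2: $101,955 × 5/21 = $24,275. Book value $62,350.
Year 3: $101,955 × 4/21 = $19,420. Book value $42,930.
Year 4: $101,955 × 3/21 = $14,565. Book value $28,365.

$14,565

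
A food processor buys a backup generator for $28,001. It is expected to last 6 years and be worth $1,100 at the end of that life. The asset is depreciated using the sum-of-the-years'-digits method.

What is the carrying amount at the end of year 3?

Depreciable base = $28,001 − $1,100 = $26,901.
Sum of the years' digits = 6+5+4+3+2+1 = 21.
Year 1: $26,901 × 6/21 = $7,686. Book value $20,315.
Year 2: $26,901 × 5/21 = $6,405. Book value $13,910.
Year 3: $26,901 × 4/21 = $5,124. Book value $8,786.

$8,786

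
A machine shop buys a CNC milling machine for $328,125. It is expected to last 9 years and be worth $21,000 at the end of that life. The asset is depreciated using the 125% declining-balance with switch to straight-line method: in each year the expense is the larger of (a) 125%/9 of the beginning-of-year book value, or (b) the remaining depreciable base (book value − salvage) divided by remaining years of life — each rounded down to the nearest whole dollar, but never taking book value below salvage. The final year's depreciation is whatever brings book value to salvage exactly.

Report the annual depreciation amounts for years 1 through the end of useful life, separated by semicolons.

Depreciable base = $328,125 − $21,000 = $307,125.
Year 1: DB = ⌊$328,125 × 125%/9⌋ = $45,572; SL = ⌊$307,125/9⌋ = $34,125 → take DB $45,572. Book value $282,553.
Year 2: DB = ⌊$282,553 × 125%/9⌋ = $39,243; SL = ⌊$261,553/8⌋ = $32,694 → take DB $39,243. Book value $243,310.
Year 3: DB = ⌊$243,310 × 125%/9⌋ = $33,793; SL = ⌊$222,310/7⌋ = $31,758 → take DB $33,793. Book value $209,517.
Year 4: DB = ⌊$209,517 × 125%/9⌋ = $29,099; SL = ⌊$188,517/6⌋ = $31,419 → take SL $31,419. Book value $178,098.
Year 5: DB = ⌊$178,098 × 125%/9⌋ = $24,735; SL = ⌊$157,098/5⌋ = $31,419 → take SL $31,419. Book value $146,679.
Year 6: DB = ⌊$146,679 × 125%/9⌋ = $20,372; SL = ⌊$125,679/4⌋ = $31,419 → take SL $31,419. Book value $115,260.
Year 7: DB = ⌊$115,260 × 125%/9⌋ = $16,008; SL = ⌊$94,260/3⌋ = $31,420 → take SL $31,420. Book value $83,840.
Year 8: DB = ⌊$83,840 × 125%/9⌋ = $11,644; SL = ⌊$62,840/2⌋ = $31,420 → take SL $31,420. Book value $52,420.
Year 9 (final): $52,420 − $21,000 = $31,420. Book value $21,000.

$45,572; $39,243; $33,793; $31,419; $31,419; $31,419; $31,420; $31,420; $31,420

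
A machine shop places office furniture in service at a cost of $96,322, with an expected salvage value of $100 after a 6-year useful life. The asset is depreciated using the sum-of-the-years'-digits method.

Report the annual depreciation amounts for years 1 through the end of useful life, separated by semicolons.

$27,492; $22,910; $18,328; $13,746; $9,164; $4,582

Depreciable base = $96,322 − $100 = $96,222.
Sum of the years' digits = 6+5+4+3+2+1 = 21.
Year 1: $96,222 × 6/21 = $27,492. Book value $68,830.
Year 2: $96,222 × 5/21 = $22,910. Book value $45,920.
Year 3: $96,222 × 4/21 = $18,328. Book value $27,592.
Year 4: $96,222 × 3/21 = $13,746. Book value $13,846.
Year 5: $96,222 × 2/21 = $9,164. Book value $4,682.
Year 6: $96,222 × 1/21 = $4,582. Book value $100.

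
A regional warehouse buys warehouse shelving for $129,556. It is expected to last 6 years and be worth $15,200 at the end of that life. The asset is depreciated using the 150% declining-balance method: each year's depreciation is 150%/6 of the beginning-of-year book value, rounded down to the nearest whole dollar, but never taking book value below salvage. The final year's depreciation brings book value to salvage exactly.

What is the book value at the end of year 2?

$72,876

Depreciable base = $129,556 − $15,200 = $114,356.
Year 1: ⌊$129,556 × 150%/6⌋ = $32,389. Book value $97,167.
Year 2: ⌊$97,167 × 150%/6⌋ = $24,291. Book value $72,876.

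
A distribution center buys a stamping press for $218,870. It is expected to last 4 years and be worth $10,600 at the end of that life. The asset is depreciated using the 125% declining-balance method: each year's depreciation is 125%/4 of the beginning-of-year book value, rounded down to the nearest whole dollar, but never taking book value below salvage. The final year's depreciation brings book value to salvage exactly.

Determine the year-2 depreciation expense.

$47,023

Depreciable base = $218,870 − $10,600 = $208,270.
Year 1: ⌊$218,870 × 125%/4⌋ = $68,396. Book value $150,474.
Year 2: ⌊$150,474 × 125%/4⌋ = $47,023. Book value $103,451.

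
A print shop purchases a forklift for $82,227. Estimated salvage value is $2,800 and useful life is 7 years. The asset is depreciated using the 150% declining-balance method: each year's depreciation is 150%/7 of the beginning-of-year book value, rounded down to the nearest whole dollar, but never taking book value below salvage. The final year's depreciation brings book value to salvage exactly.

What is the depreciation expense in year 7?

$16,548

Depreciable base = $82,227 − $2,800 = $79,427.
Year 1: ⌊$82,227 × 150%/7⌋ = $17,620. Book value $64,607.
Year 2: ⌊$64,607 × 150%/7⌋ = $13,844. Book value $50,763.
Year 3: ⌊$50,763 × 150%/7⌋ = $10,877. Book value $39,886.
Year 4: ⌊$39,886 × 150%/7⌋ = $8,547. Book value $31,339.
Year 5: ⌊$31,339 × 150%/7⌋ = $6,715. Book value $24,624.
Year 6: ⌊$24,624 × 150%/7⌋ = $5,276. Book value $19,348.
Year 7 (final): $19,348 − $2,800 = $16,548. Book value $2,800.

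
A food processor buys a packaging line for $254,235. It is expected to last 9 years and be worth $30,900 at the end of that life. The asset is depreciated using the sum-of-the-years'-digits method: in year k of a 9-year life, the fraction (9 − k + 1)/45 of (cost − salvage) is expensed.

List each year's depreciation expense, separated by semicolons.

$44,667; $39,704; $34,741; $29,778; $24,815; $19,852; $14,889; $9,926; $4,963

Depreciable base = $254,235 − $30,900 = $223,335.
Sum of the years' digits = 9+8+7+6+5+4+3+2+1 = 45.
Year 1: $223,335 × 9/45 = $44,667. Book value $209,568.
Year 2: $223,335 × 8/45 = $39,704. Book value $169,864.
Year 3: $223,335 × 7/45 = $34,741. Book value $135,123.
Year 4: $223,335 × 6/45 = $29,778. Book value $105,345.
Year 5: $223,335 × 5/45 = $24,815. Book value $80,530.
Year 6: $223,335 × 4/45 = $19,852. Book value $60,678.
Year 7: $223,335 × 3/45 = $14,889. Book value $45,789.
Year 8: $223,335 × 2/45 = $9,926. Book value $35,863.
Year 9: $223,335 × 1/45 = $4,963. Book value $30,900.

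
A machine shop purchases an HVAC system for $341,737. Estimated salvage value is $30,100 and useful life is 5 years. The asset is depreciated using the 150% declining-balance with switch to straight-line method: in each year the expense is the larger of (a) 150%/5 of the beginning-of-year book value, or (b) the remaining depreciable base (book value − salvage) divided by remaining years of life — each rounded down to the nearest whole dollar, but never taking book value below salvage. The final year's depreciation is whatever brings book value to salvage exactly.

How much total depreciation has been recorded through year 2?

Depreciable base = $341,737 − $30,100 = $311,637.
Year 1: DB = ⌊$341,737 × 150%/5⌋ = $102,521; SL = ⌊$311,637/5⌋ = $62,327 → take DB $102,521. Book value $239,216.
Year 2: DB = ⌊$239,216 × 150%/5⌋ = $71,764; SL = ⌊$209,116/4⌋ = $52,279 → take DB $71,764. Book value $167,452.
Accumulated through year 2 = $341,737 − $167,452 = $174,285.

$174,285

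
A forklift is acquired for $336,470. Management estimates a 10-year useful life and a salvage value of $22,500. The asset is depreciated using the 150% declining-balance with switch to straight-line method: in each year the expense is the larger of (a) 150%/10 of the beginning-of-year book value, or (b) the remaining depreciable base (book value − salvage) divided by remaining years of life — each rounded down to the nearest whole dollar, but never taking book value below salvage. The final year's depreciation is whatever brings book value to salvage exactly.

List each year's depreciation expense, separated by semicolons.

$50,470; $42,900; $36,465; $30,995; $26,346; $25,358; $25,359; $25,359; $25,359; $25,359

Depreciable base = $336,470 − $22,500 = $313,970.
Year 1: DB = ⌊$336,470 × 150%/10⌋ = $50,470; SL = ⌊$313,970/10⌋ = $31,397 → take DB $50,470. Book value $286,000.
Year 2: DB = ⌊$286,000 × 150%/10⌋ = $42,900; SL = ⌊$263,500/9⌋ = $29,277 → take DB $42,900. Book value $243,100.
Year 3: DB = ⌊$243,100 × 150%/10⌋ = $36,465; SL = ⌊$220,600/8⌋ = $27,575 → take DB $36,465. Book value $206,635.
Year 4: DB = ⌊$206,635 × 150%/10⌋ = $30,995; SL = ⌊$184,135/7⌋ = $26,305 → take DB $30,995. Book value $175,640.
Year 5: DB = ⌊$175,640 × 150%/10⌋ = $26,346; SL = ⌊$153,140/6⌋ = $25,523 → take DB $26,346. Book value $149,294.
Year 6: DB = ⌊$149,294 × 150%/10⌋ = $22,394; SL = ⌊$126,794/5⌋ = $25,358 → take SL $25,358. Book value $123,936.
Year 7: DB = ⌊$123,936 × 150%/10⌋ = $18,590; SL = ⌊$101,436/4⌋ = $25,359 → take SL $25,359. Book value $98,577.
Year 8: DB = ⌊$98,577 × 150%/10⌋ = $14,786; SL = ⌊$76,077/3⌋ = $25,359 → take SL $25,359. Book value $73,218.
Year 9: DB = ⌊$73,218 × 150%/10⌋ = $10,982; SL = ⌊$50,718/2⌋ = $25,359 → take SL $25,359. Book value $47,859.
Year 10 (final): $47,859 − $22,500 = $25,359. Book value $22,500.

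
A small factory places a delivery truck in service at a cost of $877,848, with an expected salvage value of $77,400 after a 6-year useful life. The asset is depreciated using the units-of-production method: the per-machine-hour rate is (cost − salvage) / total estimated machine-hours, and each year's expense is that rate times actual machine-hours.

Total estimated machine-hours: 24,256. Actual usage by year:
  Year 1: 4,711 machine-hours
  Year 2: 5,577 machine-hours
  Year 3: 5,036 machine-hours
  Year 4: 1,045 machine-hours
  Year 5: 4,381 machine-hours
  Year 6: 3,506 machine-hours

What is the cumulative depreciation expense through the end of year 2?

Depreciable base = $877,848 − $77,400 = $800,448.
Rate = $800,448 / 24,256 machine-hours = $33 per machine-hour.
Year 1: 4,711 × $33 = $155,463. Book value $722,385.
Year 2: 5,577 × $33 = $184,041. Book value $538,344.
Accumulated through year 2 = $877,848 − $538,344 = $339,504.

$339,504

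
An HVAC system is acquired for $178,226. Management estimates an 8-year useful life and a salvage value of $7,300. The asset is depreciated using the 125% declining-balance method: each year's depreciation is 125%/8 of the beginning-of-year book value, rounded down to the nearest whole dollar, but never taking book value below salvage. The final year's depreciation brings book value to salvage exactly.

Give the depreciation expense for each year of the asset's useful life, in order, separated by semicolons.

Depreciable base = $178,226 − $7,300 = $170,926.
Year 1: ⌊$178,226 × 125%/8⌋ = $27,847. Book value $150,379.
Year 2: ⌊$150,379 × 125%/8⌋ = $23,496. Book value $126,883.
Year 3: ⌊$126,883 × 125%/8⌋ = $19,825. Book value $107,058.
Year 4: ⌊$107,058 × 125%/8⌋ = $16,727. Book value $90,331.
Year 5: ⌊$90,331 × 125%/8⌋ = $14,114. Book value $76,217.
Year 6: ⌊$76,217 × 125%/8⌋ = $11,908. Book value $64,309.
Year 7: ⌊$64,309 × 125%/8⌋ = $10,048. Book value $54,261.
Year 8 (final): $54,261 − $7,300 = $46,961. Book value $7,300.

$27,847; $23,496; $19,825; $16,727; $14,114; $11,908; $10,048; $46,961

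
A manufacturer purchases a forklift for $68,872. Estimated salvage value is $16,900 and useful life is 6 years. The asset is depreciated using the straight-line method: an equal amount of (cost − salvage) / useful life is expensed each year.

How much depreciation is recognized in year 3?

Depreciable base = $68,872 − $16,900 = $51,972.
Annual expense = $51,972 / 6 = $8,662.

$8,662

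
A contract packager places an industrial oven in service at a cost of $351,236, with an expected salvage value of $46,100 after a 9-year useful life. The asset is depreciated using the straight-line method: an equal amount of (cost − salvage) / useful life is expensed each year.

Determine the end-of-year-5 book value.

$181,716

Depreciable base = $351,236 − $46,100 = $305,136.
Annual expense = $305,136 / 9 = $33,904.
End of year 1: book value $317,332.
End of year 2: book value $283,428.
End of year 3: book value $249,524.
End of year 4: book value $215,620.
End of year 5: book value $181,716.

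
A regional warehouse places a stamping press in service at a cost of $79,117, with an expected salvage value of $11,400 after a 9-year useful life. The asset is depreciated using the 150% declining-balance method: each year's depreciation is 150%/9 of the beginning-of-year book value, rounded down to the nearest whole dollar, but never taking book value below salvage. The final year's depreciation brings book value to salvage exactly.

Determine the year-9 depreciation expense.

$7,001

Depreciable base = $79,117 − $11,400 = $67,717.
Year 1: ⌊$79,117 × 150%/9⌋ = $13,186. Book value $65,931.
Year 2: ⌊$65,931 × 150%/9⌋ = $10,988. Book value $54,943.
Year 3: ⌊$54,943 × 150%/9⌋ = $9,157. Book value $45,786.
Year 4: ⌊$45,786 × 150%/9⌋ = $7,631. Book value $38,155.
Year 5: ⌊$38,155 × 150%/9⌋ = $6,359. Book value $31,796.
Year 6: ⌊$31,796 × 150%/9⌋ = $5,299. Book value $26,497.
Year 7: ⌊$26,497 × 150%/9⌋ = $4,416. Book value $22,081.
Year 8: ⌊$22,081 × 150%/9⌋ = $3,680. Book value $18,401.
Year 9 (final): $18,401 − $11,400 = $7,001. Book value $11,400.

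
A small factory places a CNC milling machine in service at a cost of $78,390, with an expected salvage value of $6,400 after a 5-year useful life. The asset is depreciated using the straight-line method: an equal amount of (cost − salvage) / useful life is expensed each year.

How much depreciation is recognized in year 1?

$14,398

Depreciable base = $78,390 − $6,400 = $71,990.
Annual expense = $71,990 / 5 = $14,398.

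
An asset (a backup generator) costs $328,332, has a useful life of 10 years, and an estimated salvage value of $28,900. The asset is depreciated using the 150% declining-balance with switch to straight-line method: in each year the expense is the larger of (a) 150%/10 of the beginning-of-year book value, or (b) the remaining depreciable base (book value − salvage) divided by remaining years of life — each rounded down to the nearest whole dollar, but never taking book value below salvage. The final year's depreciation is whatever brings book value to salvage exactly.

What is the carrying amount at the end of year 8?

Depreciable base = $328,332 − $28,900 = $299,432.
Year 1: DB = ⌊$328,332 × 150%/10⌋ = $49,249; SL = ⌊$299,432/10⌋ = $29,943 → take DB $49,249. Book value $279,083.
Year 2: DB = ⌊$279,083 × 150%/10⌋ = $41,862; SL = ⌊$250,183/9⌋ = $27,798 → take DB $41,862. Book value $237,221.
Year 3: DB = ⌊$237,221 × 150%/10⌋ = $35,583; SL = ⌊$208,321/8⌋ = $26,040 → take DB $35,583. Book value $201,638.
Year 4: DB = ⌊$201,638 × 150%/10⌋ = $30,245; SL = ⌊$172,738/7⌋ = $24,676 → take DB $30,245. Book value $171,393.
Year 5: DB = ⌊$171,393 × 150%/10⌋ = $25,708; SL = ⌊$142,493/6⌋ = $23,748 → take DB $25,708. Book value $145,685.
Year 6: DB = ⌊$145,685 × 150%/10⌋ = $21,852; SL = ⌊$116,785/5⌋ = $23,357 → take SL $23,357. Book value $122,328.
Year 7: DB = ⌊$122,328 × 150%/10⌋ = $18,349; SL = ⌊$93,428/4⌋ = $23,357 → take SL $23,357. Book value $98,971.
Year 8: DB = ⌊$98,971 × 150%/10⌋ = $14,845; SL = ⌊$70,071/3⌋ = $23,357 → take SL $23,357. Book value $75,614.

$75,614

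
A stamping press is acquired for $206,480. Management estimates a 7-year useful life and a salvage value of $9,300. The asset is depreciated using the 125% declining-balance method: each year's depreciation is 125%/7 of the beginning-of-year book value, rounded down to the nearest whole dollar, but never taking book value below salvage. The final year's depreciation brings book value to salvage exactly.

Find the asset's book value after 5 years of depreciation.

Depreciable base = $206,480 − $9,300 = $197,180.
Year 1: ⌊$206,480 × 125%/7⌋ = $36,871. Book value $169,609.
Year 2: ⌊$169,609 × 125%/7⌋ = $30,287. Book value $139,322.
Year 3: ⌊$139,322 × 125%/7⌋ = $24,878. Book value $114,444.
Year 4: ⌊$114,444 × 125%/7⌋ = $20,436. Book value $94,008.
Year 5: ⌊$94,008 × 125%/7⌋ = $16,787. Book value $77,221.

$77,221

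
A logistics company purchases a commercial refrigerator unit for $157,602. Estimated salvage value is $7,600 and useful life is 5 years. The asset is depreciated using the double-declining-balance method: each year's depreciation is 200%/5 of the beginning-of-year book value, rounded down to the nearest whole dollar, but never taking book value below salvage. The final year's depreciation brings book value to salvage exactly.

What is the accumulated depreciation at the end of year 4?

Depreciable base = $157,602 − $7,600 = $150,002.
Year 1: ⌊$157,602 × 200%/5⌋ = $63,040. Book value $94,562.
Year 2: ⌊$94,562 × 200%/5⌋ = $37,824. Book value $56,738.
Year 3: ⌊$56,738 × 200%/5⌋ = $22,695. Book value $34,043.
Year 4: ⌊$34,043 × 200%/5⌋ = $13,617. Book value $20,426.
Accumulated through year 4 = $157,602 − $20,426 = $137,176.

$137,176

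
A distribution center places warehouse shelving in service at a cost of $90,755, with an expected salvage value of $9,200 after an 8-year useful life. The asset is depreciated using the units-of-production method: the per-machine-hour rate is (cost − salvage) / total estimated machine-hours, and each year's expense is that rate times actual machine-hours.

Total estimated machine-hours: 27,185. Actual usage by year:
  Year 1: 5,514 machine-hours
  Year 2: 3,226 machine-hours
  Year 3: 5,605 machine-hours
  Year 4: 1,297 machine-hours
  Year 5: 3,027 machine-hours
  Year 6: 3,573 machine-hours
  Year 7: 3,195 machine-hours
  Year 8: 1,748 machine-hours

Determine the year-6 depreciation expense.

Depreciable base = $90,755 − $9,200 = $81,555.
Rate = $81,555 / 27,185 machine-hours = $3 per machine-hour.
Year 1: 5,514 × $3 = $16,542. Book value $74,213.
Year 2: 3,226 × $3 = $9,678. Book value $64,535.
Year 3: 5,605 × $3 = $16,815. Book value $47,720.
Year 4: 1,297 × $3 = $3,891. Book value $43,829.
Year 5: 3,027 × $3 = $9,081. Book value $34,748.
Year 6: 3,573 × $3 = $10,719. Book value $24,029.

$10,719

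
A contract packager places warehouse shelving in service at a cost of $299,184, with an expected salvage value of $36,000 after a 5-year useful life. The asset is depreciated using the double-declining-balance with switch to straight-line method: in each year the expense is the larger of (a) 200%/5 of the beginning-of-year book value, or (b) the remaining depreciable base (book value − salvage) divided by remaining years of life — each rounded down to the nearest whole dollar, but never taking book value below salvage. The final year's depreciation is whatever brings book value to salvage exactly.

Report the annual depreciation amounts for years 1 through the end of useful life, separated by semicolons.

Depreciable base = $299,184 − $36,000 = $263,184.
Year 1: DB = ⌊$299,184 × 200%/5⌋ = $119,673; SL = ⌊$263,184/5⌋ = $52,636 → take DB $119,673. Book value $179,511.
Year 2: DB = ⌊$179,511 × 200%/5⌋ = $71,804; SL = ⌊$143,511/4⌋ = $35,877 → take DB $71,804. Book value $107,707.
Year 3: DB = ⌊$107,707 × 200%/5⌋ = $43,082; SL = ⌊$71,707/3⌋ = $23,902 → take DB $43,082. Book value $64,625.
Year 4: DB = ⌊$64,625 × 200%/5⌋ = $25,850; SL = ⌊$28,625/2⌋ = $14,312 → take DB $25,850. Book value $38,775.
Year 5 (final): $38,775 − $36,000 = $2,775. Book value $36,000.

$119,673; $71,804; $43,082; $25,850; $2,775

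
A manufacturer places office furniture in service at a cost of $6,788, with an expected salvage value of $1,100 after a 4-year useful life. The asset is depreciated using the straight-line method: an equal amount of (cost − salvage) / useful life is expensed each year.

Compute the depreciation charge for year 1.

$1,422

Depreciable base = $6,788 − $1,100 = $5,688.
Annual expense = $5,688 / 4 = $1,422.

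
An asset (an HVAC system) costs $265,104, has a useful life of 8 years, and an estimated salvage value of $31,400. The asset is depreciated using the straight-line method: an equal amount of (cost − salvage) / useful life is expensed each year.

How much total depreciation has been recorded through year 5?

Depreciable base = $265,104 − $31,400 = $233,704.
Annual expense = $233,704 / 8 = $29,213.
End of year 1: book value $235,891.
End of year 2: book value $206,678.
End of year 3: book value $177,465.
End of year 4: book value $148,252.
End of year 5: book value $119,039.
Accumulated through year 5 = $265,104 − $119,039 = $146,065.

$146,065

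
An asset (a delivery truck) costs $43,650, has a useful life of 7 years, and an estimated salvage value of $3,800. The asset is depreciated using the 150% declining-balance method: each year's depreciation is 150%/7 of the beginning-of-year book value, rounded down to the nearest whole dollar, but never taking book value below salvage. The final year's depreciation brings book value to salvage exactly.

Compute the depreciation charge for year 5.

$3,565

Depreciable base = $43,650 − $3,800 = $39,850.
Year 1: ⌊$43,650 × 150%/7⌋ = $9,353. Book value $34,297.
Year 2: ⌊$34,297 × 150%/7⌋ = $7,349. Book value $26,948.
Year 3: ⌊$26,948 × 150%/7⌋ = $5,774. Book value $21,174.
Year 4: ⌊$21,174 × 150%/7⌋ = $4,537. Book value $16,637.
Year 5: ⌊$16,637 × 150%/7⌋ = $3,565. Book value $13,072.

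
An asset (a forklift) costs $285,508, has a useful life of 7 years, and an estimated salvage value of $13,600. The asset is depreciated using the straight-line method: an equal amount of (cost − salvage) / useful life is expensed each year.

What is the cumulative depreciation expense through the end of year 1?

$38,844

Depreciable base = $285,508 − $13,600 = $271,908.
Annual expense = $271,908 / 7 = $38,844.
End of year 1: book value $246,664.
Accumulated through year 1 = $285,508 − $246,664 = $38,844.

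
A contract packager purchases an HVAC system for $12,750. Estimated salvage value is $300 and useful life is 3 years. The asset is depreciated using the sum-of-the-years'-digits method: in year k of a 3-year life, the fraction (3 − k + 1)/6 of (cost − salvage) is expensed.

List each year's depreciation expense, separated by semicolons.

$6,225; $4,150; $2,075

Depreciable base = $12,750 − $300 = $12,450.
Sum of the years' digits = 3+2+1 = 6.
Year 1: $12,450 × 3/6 = $6,225. Book value $6,525.
Year 2: $12,450 × 2/6 = $4,150. Book value $2,375.
Year 3: $12,450 × 1/6 = $2,075. Book value $300.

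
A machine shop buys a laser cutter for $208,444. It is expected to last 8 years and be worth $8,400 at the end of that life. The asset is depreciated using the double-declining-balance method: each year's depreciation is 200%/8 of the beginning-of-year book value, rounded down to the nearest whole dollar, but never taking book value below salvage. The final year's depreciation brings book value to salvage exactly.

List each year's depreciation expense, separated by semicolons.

Depreciable base = $208,444 − $8,400 = $200,044.
Year 1: ⌊$208,444 × 200%/8⌋ = $52,111. Book value $156,333.
Year 2: ⌊$156,333 × 200%/8⌋ = $39,083. Book value $117,250.
Year 3: ⌊$117,250 × 200%/8⌋ = $29,312. Book value $87,938.
Year 4: ⌊$87,938 × 200%/8⌋ = $21,984. Book value $65,954.
Year 5: ⌊$65,954 × 200%/8⌋ = $16,488. Book value $49,466.
Year 6: ⌊$49,466 × 200%/8⌋ = $12,366. Book value $37,100.
Year 7: ⌊$37,100 × 200%/8⌋ = $9,275. Book value $27,825.
Year 8 (final): $27,825 − $8,400 = $19,425. Book value $8,400.

$52,111; $39,083; $29,312; $21,984; $16,488; $12,366; $9,275; $19,425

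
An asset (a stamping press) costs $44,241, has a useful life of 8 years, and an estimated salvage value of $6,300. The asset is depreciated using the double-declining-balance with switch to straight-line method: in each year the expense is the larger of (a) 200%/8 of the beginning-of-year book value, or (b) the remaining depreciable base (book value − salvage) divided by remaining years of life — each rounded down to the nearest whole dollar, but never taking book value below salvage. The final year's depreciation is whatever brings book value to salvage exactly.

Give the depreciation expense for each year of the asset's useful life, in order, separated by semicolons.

Depreciable base = $44,241 − $6,300 = $37,941.
Year 1: DB = ⌊$44,241 × 200%/8⌋ = $11,060; SL = ⌊$37,941/8⌋ = $4,742 → take DB $11,060. Book value $33,181.
Year 2: DB = ⌊$33,181 × 200%/8⌋ = $8,295; SL = ⌊$26,881/7⌋ = $3,840 → take DB $8,295. Book value $24,886.
Year 3: DB = ⌊$24,886 × 200%/8⌋ = $6,221; SL = ⌊$18,586/6⌋ = $3,097 → take DB $6,221. Book value $18,665.
Year 4: DB = ⌊$18,665 × 200%/8⌋ = $4,666; SL = ⌊$12,365/5⌋ = $2,473 → take DB $4,666. Book value $13,999.
Year 5: DB = ⌊$13,999 × 200%/8⌋ = $3,499; SL = ⌊$7,699/4⌋ = $1,924 → take DB $3,499. Book value $10,500.
Year 6: DB = ⌊$10,500 × 200%/8⌋ = $2,625; SL = ⌊$4,200/3⌋ = $1,400 → take DB $2,625. Book value $7,875.
Year 7: DB = ⌊$7,875 × 200%/8⌋ = $1,968; SL = ⌊$1,575/2⌋ = $787 → take DB $1,968, capped at $1,575. Book value $6,300.
Year 8 (final): $6,300 − $6,300 = $0. Book value $6,300.

$11,060; $8,295; $6,221; $4,666; $3,499; $2,625; $1,575; $0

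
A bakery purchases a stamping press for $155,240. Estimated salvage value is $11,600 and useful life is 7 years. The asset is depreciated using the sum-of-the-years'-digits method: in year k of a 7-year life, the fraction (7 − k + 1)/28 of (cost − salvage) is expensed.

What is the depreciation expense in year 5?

$15,390

Depreciable base = $155,240 − $11,600 = $143,640.
Sum of the years' digits = 7+6+5+4+3+2+1 = 28.
Year 1: $143,640 × 7/28 = $35,910. Book value $119,330.
Year 2: $143,640 × 6/28 = $30,780. Book value $88,550.
Year 3: $143,640 × 5/28 = $25,650. Book value $62,900.
Year 4: $143,640 × 4/28 = $20,520. Book value $42,380.
Year 5: $143,640 × 3/28 = $15,390. Book value $26,990.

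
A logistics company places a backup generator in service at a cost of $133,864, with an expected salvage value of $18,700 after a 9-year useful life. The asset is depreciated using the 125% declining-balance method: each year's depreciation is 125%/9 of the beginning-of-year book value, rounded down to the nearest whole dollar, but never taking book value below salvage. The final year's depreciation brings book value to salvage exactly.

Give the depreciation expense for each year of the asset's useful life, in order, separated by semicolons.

$18,592; $16,010; $13,786; $11,871; $10,222; $8,803; $7,580; $6,527; $21,773

Depreciable base = $133,864 − $18,700 = $115,164.
Year 1: ⌊$133,864 × 125%/9⌋ = $18,592. Book value $115,272.
Year 2: ⌊$115,272 × 125%/9⌋ = $16,010. Book value $99,262.
Year 3: ⌊$99,262 × 125%/9⌋ = $13,786. Book value $85,476.
Year 4: ⌊$85,476 × 125%/9⌋ = $11,871. Book value $73,605.
Year 5: ⌊$73,605 × 125%/9⌋ = $10,222. Book value $63,383.
Year 6: ⌊$63,383 × 125%/9⌋ = $8,803. Book value $54,580.
Year 7: ⌊$54,580 × 125%/9⌋ = $7,580. Book value $47,000.
Year 8: ⌊$47,000 × 125%/9⌋ = $6,527. Book value $40,473.
Year 9 (final): $40,473 − $18,700 = $21,773. Book value $18,700.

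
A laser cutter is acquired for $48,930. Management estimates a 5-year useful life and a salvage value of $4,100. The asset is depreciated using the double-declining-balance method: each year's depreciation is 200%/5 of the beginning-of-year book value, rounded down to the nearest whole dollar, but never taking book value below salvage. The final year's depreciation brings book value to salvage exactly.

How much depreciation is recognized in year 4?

$4,227

Depreciable base = $48,930 − $4,100 = $44,830.
Year 1: ⌊$48,930 × 200%/5⌋ = $19,572. Book value $29,358.
Year 2: ⌊$29,358 × 200%/5⌋ = $11,743. Book value $17,615.
Year 3: ⌊$17,615 × 200%/5⌋ = $7,046. Book value $10,569.
Year 4: ⌊$10,569 × 200%/5⌋ = $4,227. Book value $6,342.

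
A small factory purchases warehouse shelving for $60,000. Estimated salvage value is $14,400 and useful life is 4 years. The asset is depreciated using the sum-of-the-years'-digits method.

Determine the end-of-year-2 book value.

$28,080

Depreciable base = $60,000 − $14,400 = $45,600.
Sum of the years' digits = 4+3+2+1 = 10.
Year 1: $45,600 × 4/10 = $18,240. Book value $41,760.
Year 2: $45,600 × 3/10 = $13,680. Book value $28,080.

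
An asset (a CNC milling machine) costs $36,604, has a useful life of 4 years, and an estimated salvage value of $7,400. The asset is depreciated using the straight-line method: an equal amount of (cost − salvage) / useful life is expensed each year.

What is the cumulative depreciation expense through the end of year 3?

Depreciable base = $36,604 − $7,400 = $29,204.
Annual expense = $29,204 / 4 = $7,301.
End of year 1: book value $29,303.
End of year 2: book value $22,002.
End of year 3: book value $14,701.
Accumulated through year 3 = $36,604 − $14,701 = $21,903.

$21,903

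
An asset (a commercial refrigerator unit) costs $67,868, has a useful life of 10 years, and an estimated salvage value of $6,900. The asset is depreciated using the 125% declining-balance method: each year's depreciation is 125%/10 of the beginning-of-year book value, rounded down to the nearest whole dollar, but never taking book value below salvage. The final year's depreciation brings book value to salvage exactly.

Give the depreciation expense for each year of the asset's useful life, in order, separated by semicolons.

Depreciable base = $67,868 − $6,900 = $60,968.
Year 1: ⌊$67,868 × 125%/10⌋ = $8,483. Book value $59,385.
Year 2: ⌊$59,385 × 125%/10⌋ = $7,423. Book value $51,962.
Year 3: ⌊$51,962 × 125%/10⌋ = $6,495. Book value $45,467.
Year 4: ⌊$45,467 × 125%/10⌋ = $5,683. Book value $39,784.
Year 5: ⌊$39,784 × 125%/10⌋ = $4,973. Book value $34,811.
Year 6: ⌊$34,811 × 125%/10⌋ = $4,351. Book value $30,460.
Year 7: ⌊$30,460 × 125%/10⌋ = $3,807. Book value $26,653.
Year 8: ⌊$26,653 × 125%/10⌋ = $3,331. Book value $23,322.
Year 9: ⌊$23,322 × 125%/10⌋ = $2,915. Book value $20,407.
Year 10 (final): $20,407 − $6,900 = $13,507. Book value $6,900.

$8,483; $7,423; $6,495; $5,683; $4,973; $4,351; $3,807; $3,331; $2,915; $13,507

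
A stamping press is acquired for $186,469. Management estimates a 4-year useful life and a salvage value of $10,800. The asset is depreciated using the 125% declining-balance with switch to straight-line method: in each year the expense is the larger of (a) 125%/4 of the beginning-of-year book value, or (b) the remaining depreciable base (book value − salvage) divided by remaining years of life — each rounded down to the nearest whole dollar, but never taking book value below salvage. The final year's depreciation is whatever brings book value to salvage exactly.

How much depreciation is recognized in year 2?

$40,061

Depreciable base = $186,469 − $10,800 = $175,669.
Year 1: DB = ⌊$186,469 × 125%/4⌋ = $58,271; SL = ⌊$175,669/4⌋ = $43,917 → take DB $58,271. Book value $128,198.
Year 2: DB = ⌊$128,198 × 125%/4⌋ = $40,061; SL = ⌊$117,398/3⌋ = $39,132 → take DB $40,061. Book value $88,137.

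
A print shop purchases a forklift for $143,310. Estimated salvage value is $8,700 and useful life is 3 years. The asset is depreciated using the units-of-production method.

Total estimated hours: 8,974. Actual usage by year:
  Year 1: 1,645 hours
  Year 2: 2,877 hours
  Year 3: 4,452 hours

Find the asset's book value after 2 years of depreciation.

$75,480

Depreciable base = $143,310 − $8,700 = $134,610.
Rate = $134,610 / 8,974 hours = $15 per hour.
Year 1: 1,645 × $15 = $24,675. Book value $118,635.
Year 2: 2,877 × $15 = $43,155. Book value $75,480.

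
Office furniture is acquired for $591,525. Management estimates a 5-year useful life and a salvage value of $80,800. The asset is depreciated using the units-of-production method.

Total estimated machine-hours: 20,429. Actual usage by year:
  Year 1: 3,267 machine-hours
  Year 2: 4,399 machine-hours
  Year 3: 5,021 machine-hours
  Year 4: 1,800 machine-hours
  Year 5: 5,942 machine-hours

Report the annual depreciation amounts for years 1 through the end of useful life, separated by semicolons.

Depreciable base = $591,525 − $80,800 = $510,725.
Rate = $510,725 / 20,429 machine-hours = $25 per machine-hour.
Year 1: 3,267 × $25 = $81,675. Book value $509,850.
Year 2: 4,399 × $25 = $109,975. Book value $399,875.
Year 3: 5,021 × $25 = $125,525. Book value $274,350.
Year 4: 1,800 × $25 = $45,000. Book value $229,350.
Year 5: 5,942 × $25 = $148,550. Book value $80,800.

$81,675; $109,975; $125,525; $45,000; $148,550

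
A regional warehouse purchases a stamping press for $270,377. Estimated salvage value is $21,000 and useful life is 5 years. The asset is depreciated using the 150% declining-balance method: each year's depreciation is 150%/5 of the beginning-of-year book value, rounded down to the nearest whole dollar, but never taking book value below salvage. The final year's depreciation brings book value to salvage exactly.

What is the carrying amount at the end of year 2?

$132,485

Depreciable base = $270,377 − $21,000 = $249,377.
Year 1: ⌊$270,377 × 150%/5⌋ = $81,113. Book value $189,264.
Year 2: ⌊$189,264 × 150%/5⌋ = $56,779. Book value $132,485.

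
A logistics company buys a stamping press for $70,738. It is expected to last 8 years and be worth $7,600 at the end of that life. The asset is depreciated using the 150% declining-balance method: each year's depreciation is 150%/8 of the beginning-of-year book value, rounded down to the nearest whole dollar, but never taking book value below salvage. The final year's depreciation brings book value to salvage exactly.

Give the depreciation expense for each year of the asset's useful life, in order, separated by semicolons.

Depreciable base = $70,738 − $7,600 = $63,138.
Year 1: ⌊$70,738 × 150%/8⌋ = $13,263. Book value $57,475.
Year 2: ⌊$57,475 × 150%/8⌋ = $10,776. Book value $46,699.
Year 3: ⌊$46,699 × 150%/8⌋ = $8,756. Book value $37,943.
Year 4: ⌊$37,943 × 150%/8⌋ = $7,114. Book value $30,829.
Year 5: ⌊$30,829 × 150%/8⌋ = $5,780. Book value $25,049.
Year 6: ⌊$25,049 × 150%/8⌋ = $4,696. Book value $20,353.
Year 7: ⌊$20,353 × 150%/8⌋ = $3,816. Book value $16,537.
Year 8 (final): $16,537 − $7,600 = $8,937. Book value $7,600.

$13,263; $10,776; $8,756; $7,114; $5,780; $4,696; $3,816; $8,937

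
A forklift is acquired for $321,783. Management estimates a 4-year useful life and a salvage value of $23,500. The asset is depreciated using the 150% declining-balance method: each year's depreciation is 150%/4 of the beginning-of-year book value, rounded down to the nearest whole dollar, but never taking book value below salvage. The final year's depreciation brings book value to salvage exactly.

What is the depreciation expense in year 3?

$47,136

Depreciable base = $321,783 − $23,500 = $298,283.
Year 1: ⌊$321,783 × 150%/4⌋ = $120,668. Book value $201,115.
Year 2: ⌊$201,115 × 150%/4⌋ = $75,418. Book value $125,697.
Year 3: ⌊$125,697 × 150%/4⌋ = $47,136. Book value $78,561.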